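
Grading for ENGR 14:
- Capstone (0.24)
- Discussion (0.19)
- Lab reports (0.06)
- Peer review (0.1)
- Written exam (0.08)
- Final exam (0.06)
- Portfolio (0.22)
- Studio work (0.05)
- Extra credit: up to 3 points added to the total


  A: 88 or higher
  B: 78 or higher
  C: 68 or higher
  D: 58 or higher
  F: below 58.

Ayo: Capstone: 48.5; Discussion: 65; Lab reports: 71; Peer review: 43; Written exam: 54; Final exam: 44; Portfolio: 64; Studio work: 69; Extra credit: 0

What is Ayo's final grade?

F

Weighted total:
  Capstone 48.5 × 0.24 = 11.64
  Discussion 65 × 0.19 = 12.35
  Lab reports 71 × 0.06 = 4.26
  Peer review 43 × 0.1 = 4.3
  Written exam 54 × 0.08 = 4.32
  Final exam 44 × 0.06 = 2.64
  Portfolio 64 × 0.22 = 14.08
  Studio work 69 × 0.05 = 3.45
Sum = 57.04
Extra credit: 57.04 + 0 = 57.04
57.04 < 58 → F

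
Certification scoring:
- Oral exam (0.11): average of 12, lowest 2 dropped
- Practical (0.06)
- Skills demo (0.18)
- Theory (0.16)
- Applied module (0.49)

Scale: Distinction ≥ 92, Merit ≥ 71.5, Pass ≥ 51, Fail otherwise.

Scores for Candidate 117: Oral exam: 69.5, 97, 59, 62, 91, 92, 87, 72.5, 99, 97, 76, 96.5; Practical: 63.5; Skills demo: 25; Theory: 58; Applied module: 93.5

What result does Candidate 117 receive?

Oral exam: drop 59, 62 → average of remaining 10 = 877.5/10 = 87.75
Weighted total:
  Oral exam 87.75 × 0.11 = 9.6525
  Practical 63.5 × 0.06 = 3.81
  Skills demo 25 × 0.18 = 4.5
  Theory 58 × 0.16 = 9.28
  Applied module 93.5 × 0.49 = 45.815
Sum = 73.0575
73.0575 is ≥ 71.5 and < 92 → Merit

Merit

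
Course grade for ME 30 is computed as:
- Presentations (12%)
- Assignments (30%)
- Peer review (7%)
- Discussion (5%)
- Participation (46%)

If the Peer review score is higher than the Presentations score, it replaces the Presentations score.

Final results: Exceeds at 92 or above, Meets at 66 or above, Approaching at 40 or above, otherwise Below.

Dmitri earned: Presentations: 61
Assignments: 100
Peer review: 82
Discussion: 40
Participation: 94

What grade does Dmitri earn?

Peer review (82) > Presentations (61), so Presentations counts as 82.
Weighted total:
  Presentations 82 × 0.12 = 9.84
  Assignments 100 × 0.3 = 30
  Peer review 82 × 0.07 = 5.74
  Discussion 40 × 0.05 = 2
  Participation 94 × 0.46 = 43.24
Sum = 90.82
90.82 is ≥ 66 and < 92 → Meets

Meets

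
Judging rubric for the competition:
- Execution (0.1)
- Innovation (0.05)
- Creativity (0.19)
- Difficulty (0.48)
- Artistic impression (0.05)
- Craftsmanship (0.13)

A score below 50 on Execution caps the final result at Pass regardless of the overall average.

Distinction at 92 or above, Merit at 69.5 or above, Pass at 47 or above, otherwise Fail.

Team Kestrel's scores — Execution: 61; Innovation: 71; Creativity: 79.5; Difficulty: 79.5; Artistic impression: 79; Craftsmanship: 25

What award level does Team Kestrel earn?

Merit

Execution score 61 ≥ 50: minimum met.
Weighted total:
  Execution 61 × 0.1 = 6.1
  Innovation 71 × 0.05 = 3.55
  Creativity 79.5 × 0.19 = 15.105
  Difficulty 79.5 × 0.48 = 38.16
  Artistic impression 79 × 0.05 = 3.95
  Craftsmanship 25 × 0.13 = 3.25
Sum = 70.115
70.115 is ≥ 69.5 and < 92 → Merit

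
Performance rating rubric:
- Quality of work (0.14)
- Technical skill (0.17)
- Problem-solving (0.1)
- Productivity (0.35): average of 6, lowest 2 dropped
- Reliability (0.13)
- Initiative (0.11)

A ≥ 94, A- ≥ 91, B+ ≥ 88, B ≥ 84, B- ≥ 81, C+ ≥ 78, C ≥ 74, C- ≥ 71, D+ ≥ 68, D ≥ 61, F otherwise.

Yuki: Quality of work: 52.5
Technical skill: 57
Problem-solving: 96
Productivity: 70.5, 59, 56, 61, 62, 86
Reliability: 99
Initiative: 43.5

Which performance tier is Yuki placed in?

Productivity: drop 56, 59 → average of remaining 4 = 279.5/4 = 69.875
Weighted total:
  Quality of work 52.5 × 0.14 = 7.35
  Technical skill 57 × 0.17 = 9.69
  Problem-solving 96 × 0.1 = 9.6
  Productivity 69.875 × 0.35 = 24.45625
  Reliability 99 × 0.13 = 12.87
  Initiative 43.5 × 0.11 = 4.785
Sum = 68.75125
68.75125 is ≥ 68 and < 71 → D+

D+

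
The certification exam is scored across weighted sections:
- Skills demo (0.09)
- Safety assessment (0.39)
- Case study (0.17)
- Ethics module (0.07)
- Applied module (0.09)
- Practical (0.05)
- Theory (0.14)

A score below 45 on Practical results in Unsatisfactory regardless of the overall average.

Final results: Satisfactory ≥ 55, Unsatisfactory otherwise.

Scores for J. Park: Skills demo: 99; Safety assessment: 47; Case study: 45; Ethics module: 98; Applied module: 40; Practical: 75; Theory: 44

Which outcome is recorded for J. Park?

Satisfactory

Practical score 75 ≥ 45: minimum met.
Weighted total:
  Skills demo 99 × 0.09 = 8.91
  Safety assessment 47 × 0.39 = 18.33
  Case study 45 × 0.17 = 7.65
  Ethics module 98 × 0.07 = 6.86
  Applied module 40 × 0.09 = 3.6
  Practical 75 × 0.05 = 3.75
  Theory 44 × 0.14 = 6.16
Sum = 55.26
55.26 ≥ 55 → Satisfactory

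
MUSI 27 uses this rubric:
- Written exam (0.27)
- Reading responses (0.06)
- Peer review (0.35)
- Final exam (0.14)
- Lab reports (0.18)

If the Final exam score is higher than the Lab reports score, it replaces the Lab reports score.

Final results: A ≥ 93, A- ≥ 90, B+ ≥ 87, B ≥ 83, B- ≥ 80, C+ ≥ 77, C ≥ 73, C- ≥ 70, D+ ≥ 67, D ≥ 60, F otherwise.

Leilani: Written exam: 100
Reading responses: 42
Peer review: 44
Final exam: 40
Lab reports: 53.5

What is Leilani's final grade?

D

Final exam (40) ≤ Lab reports (53.5), so Lab reports stays at 53.5.
Weighted total:
  Written exam 100 × 0.27 = 27
  Reading responses 42 × 0.06 = 2.52
  Peer review 44 × 0.35 = 15.4
  Final exam 40 × 0.14 = 5.6
  Lab reports 53.5 × 0.18 = 9.63
Sum = 60.15
60.15 is ≥ 60 and < 67 → D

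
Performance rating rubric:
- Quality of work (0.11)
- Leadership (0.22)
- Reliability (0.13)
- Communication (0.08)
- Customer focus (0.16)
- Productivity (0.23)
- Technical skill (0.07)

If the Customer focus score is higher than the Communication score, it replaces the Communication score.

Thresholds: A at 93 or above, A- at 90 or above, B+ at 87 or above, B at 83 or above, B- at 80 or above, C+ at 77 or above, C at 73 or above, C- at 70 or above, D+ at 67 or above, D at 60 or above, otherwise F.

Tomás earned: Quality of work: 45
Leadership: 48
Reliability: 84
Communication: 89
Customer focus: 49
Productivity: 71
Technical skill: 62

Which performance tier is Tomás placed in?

Customer focus (49) ≤ Communication (89), so Communication stays at 89.
Weighted total:
  Quality of work 45 × 0.11 = 4.95
  Leadership 48 × 0.22 = 10.56
  Reliability 84 × 0.13 = 10.92
  Communication 89 × 0.08 = 7.12
  Customer focus 49 × 0.16 = 7.84
  Productivity 71 × 0.23 = 16.33
  Technical skill 62 × 0.07 = 4.34
Sum = 62.06
62.06 is ≥ 60 and < 67 → D

D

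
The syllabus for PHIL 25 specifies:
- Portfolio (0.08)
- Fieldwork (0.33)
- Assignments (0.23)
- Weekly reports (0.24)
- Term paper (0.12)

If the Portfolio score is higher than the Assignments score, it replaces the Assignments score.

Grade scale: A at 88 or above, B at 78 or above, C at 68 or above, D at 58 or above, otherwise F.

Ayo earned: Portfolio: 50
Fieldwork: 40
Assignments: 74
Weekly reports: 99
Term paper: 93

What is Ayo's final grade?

Portfolio (50) ≤ Assignments (74), so Assignments stays at 74.
Weighted total:
  Portfolio 50 × 0.08 = 4
  Fieldwork 40 × 0.33 = 13.2
  Assignments 74 × 0.23 = 17.02
  Weekly reports 99 × 0.24 = 23.76
  Term paper 93 × 0.12 = 11.16
Sum = 69.14
69.14 is ≥ 68 and < 78 → C

C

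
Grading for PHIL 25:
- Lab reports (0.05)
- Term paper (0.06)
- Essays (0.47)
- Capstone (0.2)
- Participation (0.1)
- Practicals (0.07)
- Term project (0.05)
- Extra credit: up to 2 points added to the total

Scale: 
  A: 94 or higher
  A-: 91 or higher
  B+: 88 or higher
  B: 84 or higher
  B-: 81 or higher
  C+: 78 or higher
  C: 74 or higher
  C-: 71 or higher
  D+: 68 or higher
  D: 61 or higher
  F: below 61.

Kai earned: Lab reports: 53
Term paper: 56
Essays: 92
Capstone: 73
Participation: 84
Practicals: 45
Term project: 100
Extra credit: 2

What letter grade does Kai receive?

B-

Weighted total:
  Lab reports 53 × 0.05 = 2.65
  Term paper 56 × 0.06 = 3.36
  Essays 92 × 0.47 = 43.24
  Capstone 73 × 0.2 = 14.6
  Participation 84 × 0.1 = 8.4
  Practicals 45 × 0.07 = 3.15
  Term project 100 × 0.05 = 5
Sum = 80.4
Extra credit: 80.4 + 2 = 82.4
82.4 is ≥ 81 and < 84 → B-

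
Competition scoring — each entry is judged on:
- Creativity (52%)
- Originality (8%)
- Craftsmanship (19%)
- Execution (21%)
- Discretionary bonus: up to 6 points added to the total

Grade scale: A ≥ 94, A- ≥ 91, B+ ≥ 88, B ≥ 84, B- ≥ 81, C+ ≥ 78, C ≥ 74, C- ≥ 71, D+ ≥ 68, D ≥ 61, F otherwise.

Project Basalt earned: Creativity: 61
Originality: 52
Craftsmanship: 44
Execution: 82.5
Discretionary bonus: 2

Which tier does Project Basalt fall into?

Weighted total:
  Creativity 61 × 0.52 = 31.72
  Originality 52 × 0.08 = 4.16
  Craftsmanship 44 × 0.19 = 8.36
  Execution 82.5 × 0.21 = 17.325
Sum = 61.565
Discretionary bonus: 61.565 + 2 = 63.565
63.565 is ≥ 61 and < 68 → D

D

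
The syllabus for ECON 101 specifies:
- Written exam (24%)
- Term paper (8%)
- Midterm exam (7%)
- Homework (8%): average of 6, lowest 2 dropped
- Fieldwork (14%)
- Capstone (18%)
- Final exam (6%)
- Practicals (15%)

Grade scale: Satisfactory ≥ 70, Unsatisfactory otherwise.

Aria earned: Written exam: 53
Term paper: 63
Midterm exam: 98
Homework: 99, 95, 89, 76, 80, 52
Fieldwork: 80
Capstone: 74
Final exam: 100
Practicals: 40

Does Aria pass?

Unsatisfactory

Homework: drop 52, 76 → average of remaining 4 = 363/4 = 90.75
Weighted total:
  Written exam 53 × 0.24 = 12.72
  Term paper 63 × 0.08 = 5.04
  Midterm exam 98 × 0.07 = 6.86
  Homework 90.75 × 0.08 = 7.26
  Fieldwork 80 × 0.14 = 11.2
  Capstone 74 × 0.18 = 13.32
  Final exam 100 × 0.06 = 6
  Practicals 40 × 0.15 = 6
Sum = 68.4
68.4 < 70 → Unsatisfactory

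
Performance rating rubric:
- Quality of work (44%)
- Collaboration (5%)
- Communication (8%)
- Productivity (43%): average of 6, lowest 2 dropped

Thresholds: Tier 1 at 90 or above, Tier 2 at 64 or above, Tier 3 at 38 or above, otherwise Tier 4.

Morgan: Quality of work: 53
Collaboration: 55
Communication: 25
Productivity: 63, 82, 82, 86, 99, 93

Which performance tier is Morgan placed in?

Productivity: drop 63, 82 → average of remaining 4 = 360/4 = 90
Weighted total:
  Quality of work 53 × 0.44 = 23.32
  Collaboration 55 × 0.05 = 2.75
  Communication 25 × 0.08 = 2
  Productivity 90 × 0.43 = 38.7
Sum = 66.77
66.77 is ≥ 64 and < 90 → Tier 2

Tier 2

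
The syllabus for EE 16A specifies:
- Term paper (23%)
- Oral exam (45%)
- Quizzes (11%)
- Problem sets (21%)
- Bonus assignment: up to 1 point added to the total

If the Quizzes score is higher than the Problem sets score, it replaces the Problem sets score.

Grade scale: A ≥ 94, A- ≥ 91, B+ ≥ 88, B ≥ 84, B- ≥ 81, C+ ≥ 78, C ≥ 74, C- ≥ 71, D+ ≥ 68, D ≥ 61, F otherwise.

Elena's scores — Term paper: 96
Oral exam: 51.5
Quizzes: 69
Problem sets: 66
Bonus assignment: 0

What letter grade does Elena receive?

D

Quizzes (69) > Problem sets (66), so Problem sets counts as 69.
Weighted total:
  Term paper 96 × 0.23 = 22.08
  Oral exam 51.5 × 0.45 = 23.175
  Quizzes 69 × 0.11 = 7.59
  Problem sets 69 × 0.21 = 14.49
Sum = 67.335
Bonus assignment: 67.335 + 0 = 67.335
67.335 is ≥ 61 and < 68 → D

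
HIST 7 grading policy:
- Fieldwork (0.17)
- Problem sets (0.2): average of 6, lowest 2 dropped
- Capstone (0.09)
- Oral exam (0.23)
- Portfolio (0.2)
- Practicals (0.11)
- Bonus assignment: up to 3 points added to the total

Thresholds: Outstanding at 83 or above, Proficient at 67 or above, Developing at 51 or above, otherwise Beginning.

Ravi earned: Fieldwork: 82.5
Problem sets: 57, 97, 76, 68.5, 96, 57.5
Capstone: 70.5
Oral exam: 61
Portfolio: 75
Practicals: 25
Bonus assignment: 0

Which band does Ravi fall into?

Proficient

Problem sets: drop 57, 57.5 → average of remaining 4 = 337.5/4 = 84.375
Weighted total:
  Fieldwork 82.5 × 0.17 = 14.025
  Problem sets 84.375 × 0.2 = 16.875
  Capstone 70.5 × 0.09 = 6.345
  Oral exam 61 × 0.23 = 14.03
  Portfolio 75 × 0.2 = 15
  Practicals 25 × 0.11 = 2.75
Sum = 69.025
Bonus assignment: 69.025 + 0 = 69.025
69.025 is ≥ 67 and < 83 → Proficient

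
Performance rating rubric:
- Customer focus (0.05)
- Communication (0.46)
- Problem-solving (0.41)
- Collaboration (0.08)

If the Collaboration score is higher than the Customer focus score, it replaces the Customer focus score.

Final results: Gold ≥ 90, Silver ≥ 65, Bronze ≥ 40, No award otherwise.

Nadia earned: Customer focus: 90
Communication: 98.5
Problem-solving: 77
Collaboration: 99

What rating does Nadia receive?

Silver

Collaboration (99) > Customer focus (90), so Customer focus counts as 99.
Weighted total:
  Customer focus 99 × 0.05 = 4.95
  Communication 98.5 × 0.46 = 45.31
  Problem-solving 77 × 0.41 = 31.57
  Collaboration 99 × 0.08 = 7.92
Sum = 89.75
89.75 is ≥ 65 and < 90 → Silver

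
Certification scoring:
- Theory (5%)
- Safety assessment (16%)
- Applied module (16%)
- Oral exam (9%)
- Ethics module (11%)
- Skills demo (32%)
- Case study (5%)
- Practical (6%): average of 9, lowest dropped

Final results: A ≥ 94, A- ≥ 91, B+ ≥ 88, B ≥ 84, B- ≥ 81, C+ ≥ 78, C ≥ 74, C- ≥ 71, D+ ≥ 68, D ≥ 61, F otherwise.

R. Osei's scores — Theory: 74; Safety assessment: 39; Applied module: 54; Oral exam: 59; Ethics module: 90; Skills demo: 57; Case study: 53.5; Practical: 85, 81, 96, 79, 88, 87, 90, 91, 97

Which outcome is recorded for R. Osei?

F

Practical: drop 79 → average of remaining 8 = 715/8 = 89.375
Weighted total:
  Theory 74 × 0.05 = 3.7
  Safety assessment 39 × 0.16 = 6.24
  Applied module 54 × 0.16 = 8.64
  Oral exam 59 × 0.09 = 5.31
  Ethics module 90 × 0.11 = 9.9
  Skills demo 57 × 0.32 = 18.24
  Case study 53.5 × 0.05 = 2.675
  Practical 89.375 × 0.06 = 5.3625
Sum = 60.0675
60.0675 < 61 → F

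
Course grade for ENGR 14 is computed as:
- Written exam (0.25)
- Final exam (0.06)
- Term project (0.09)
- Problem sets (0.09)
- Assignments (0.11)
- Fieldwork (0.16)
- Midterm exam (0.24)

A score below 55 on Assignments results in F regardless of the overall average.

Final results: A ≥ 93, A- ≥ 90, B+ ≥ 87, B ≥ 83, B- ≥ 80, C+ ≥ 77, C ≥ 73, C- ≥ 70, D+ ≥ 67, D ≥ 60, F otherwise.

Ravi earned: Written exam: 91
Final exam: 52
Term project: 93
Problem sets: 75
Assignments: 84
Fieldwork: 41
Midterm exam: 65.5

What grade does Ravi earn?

C-

Assignments score 84 ≥ 55: minimum met.
Weighted total:
  Written exam 91 × 0.25 = 22.75
  Final exam 52 × 0.06 = 3.12
  Term project 93 × 0.09 = 8.37
  Problem sets 75 × 0.09 = 6.75
  Assignments 84 × 0.11 = 9.24
  Fieldwork 41 × 0.16 = 6.56
  Midterm exam 65.5 × 0.24 = 15.72
Sum = 72.51
72.51 is ≥ 70 and < 73 → C-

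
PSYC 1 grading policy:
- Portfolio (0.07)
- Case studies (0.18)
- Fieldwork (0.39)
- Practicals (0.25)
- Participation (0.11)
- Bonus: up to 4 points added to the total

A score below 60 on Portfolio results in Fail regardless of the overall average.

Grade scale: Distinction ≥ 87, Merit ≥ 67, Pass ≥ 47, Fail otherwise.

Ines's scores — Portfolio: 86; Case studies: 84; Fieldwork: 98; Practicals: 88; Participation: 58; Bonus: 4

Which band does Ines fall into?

Distinction

Portfolio score 86 ≥ 60: minimum met.
Weighted total:
  Portfolio 86 × 0.07 = 6.02
  Case studies 84 × 0.18 = 15.12
  Fieldwork 98 × 0.39 = 38.22
  Practicals 88 × 0.25 = 22
  Participation 58 × 0.11 = 6.38
Sum = 87.74
Bonus: 87.74 + 4 = 91.74
91.74 ≥ 87 → Distinction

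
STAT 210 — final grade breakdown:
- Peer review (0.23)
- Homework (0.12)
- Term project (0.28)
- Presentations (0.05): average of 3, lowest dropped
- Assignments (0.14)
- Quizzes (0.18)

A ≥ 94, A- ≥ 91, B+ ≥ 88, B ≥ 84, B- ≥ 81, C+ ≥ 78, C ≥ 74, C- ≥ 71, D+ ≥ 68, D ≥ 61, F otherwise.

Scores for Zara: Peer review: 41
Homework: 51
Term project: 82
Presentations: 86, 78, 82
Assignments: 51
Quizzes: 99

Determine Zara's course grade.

Presentations: drop 78 → average of remaining 2 = 168/2 = 84
Weighted total:
  Peer review 41 × 0.23 = 9.43
  Homework 51 × 0.12 = 6.12
  Term project 82 × 0.28 = 22.96
  Presentations 84 × 0.05 = 4.2
  Assignments 51 × 0.14 = 7.14
  Quizzes 99 × 0.18 = 17.82
Sum = 67.67
67.67 is ≥ 61 and < 68 → D

D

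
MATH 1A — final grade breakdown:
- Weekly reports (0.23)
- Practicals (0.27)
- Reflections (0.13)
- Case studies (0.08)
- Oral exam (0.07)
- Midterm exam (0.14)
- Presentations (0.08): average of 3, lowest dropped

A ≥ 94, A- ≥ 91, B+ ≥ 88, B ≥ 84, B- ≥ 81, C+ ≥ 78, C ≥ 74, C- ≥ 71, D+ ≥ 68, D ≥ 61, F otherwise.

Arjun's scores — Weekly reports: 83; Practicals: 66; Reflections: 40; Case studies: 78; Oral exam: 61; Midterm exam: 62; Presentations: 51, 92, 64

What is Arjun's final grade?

D

Presentations: drop 51 → average of remaining 2 = 156/2 = 78
Weighted total:
  Weekly reports 83 × 0.23 = 19.09
  Practicals 66 × 0.27 = 17.82
  Reflections 40 × 0.13 = 5.2
  Case studies 78 × 0.08 = 6.24
  Oral exam 61 × 0.07 = 4.27
  Midterm exam 62 × 0.14 = 8.68
  Presentations 78 × 0.08 = 6.24
Sum = 67.54
67.54 is ≥ 61 and < 68 → D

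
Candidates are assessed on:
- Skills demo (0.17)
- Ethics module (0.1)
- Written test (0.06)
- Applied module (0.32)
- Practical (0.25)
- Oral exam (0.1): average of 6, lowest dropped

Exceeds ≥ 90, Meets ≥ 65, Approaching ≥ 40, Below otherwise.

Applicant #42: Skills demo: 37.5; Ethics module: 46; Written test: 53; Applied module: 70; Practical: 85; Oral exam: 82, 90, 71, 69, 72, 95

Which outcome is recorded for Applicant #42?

Meets

Oral exam: drop 69 → average of remaining 5 = 410/5 = 82
Weighted total:
  Skills demo 37.5 × 0.17 = 6.375
  Ethics module 46 × 0.1 = 4.6
  Written test 53 × 0.06 = 3.18
  Applied module 70 × 0.32 = 22.4
  Practical 85 × 0.25 = 21.25
  Oral exam 82 × 0.1 = 8.2
Sum = 66.005
66.005 is ≥ 65 and < 90 → Meets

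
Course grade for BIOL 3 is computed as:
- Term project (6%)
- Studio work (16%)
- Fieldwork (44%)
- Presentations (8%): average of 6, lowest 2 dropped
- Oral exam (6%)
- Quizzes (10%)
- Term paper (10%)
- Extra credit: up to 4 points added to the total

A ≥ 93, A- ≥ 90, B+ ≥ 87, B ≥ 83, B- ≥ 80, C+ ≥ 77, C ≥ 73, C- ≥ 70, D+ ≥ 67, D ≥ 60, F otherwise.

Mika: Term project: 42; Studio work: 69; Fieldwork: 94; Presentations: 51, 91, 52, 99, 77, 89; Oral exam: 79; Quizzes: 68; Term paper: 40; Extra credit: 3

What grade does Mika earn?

Presentations: drop 51, 52 → average of remaining 4 = 356/4 = 89
Weighted total:
  Term project 42 × 0.06 = 2.52
  Studio work 69 × 0.16 = 11.04
  Fieldwork 94 × 0.44 = 41.36
  Presentations 89 × 0.08 = 7.12
  Oral exam 79 × 0.06 = 4.74
  Quizzes 68 × 0.1 = 6.8
  Term paper 40 × 0.1 = 4
Sum = 77.58
Extra credit: 77.58 + 3 = 80.58
80.58 is ≥ 80 and < 83 → B-

B-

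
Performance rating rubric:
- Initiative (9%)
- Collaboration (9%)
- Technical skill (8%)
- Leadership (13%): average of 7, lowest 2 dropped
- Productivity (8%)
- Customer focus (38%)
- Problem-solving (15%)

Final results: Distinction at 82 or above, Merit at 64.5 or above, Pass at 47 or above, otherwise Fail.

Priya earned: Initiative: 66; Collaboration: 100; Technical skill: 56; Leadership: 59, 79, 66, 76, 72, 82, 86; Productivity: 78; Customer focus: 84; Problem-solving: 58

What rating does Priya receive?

Merit

Leadership: drop 59, 66 → average of remaining 5 = 395/5 = 79
Weighted total:
  Initiative 66 × 0.09 = 5.94
  Collaboration 100 × 0.09 = 9
  Technical skill 56 × 0.08 = 4.48
  Leadership 79 × 0.13 = 10.27
  Productivity 78 × 0.08 = 6.24
  Customer focus 84 × 0.38 = 31.92
  Problem-solving 58 × 0.15 = 8.7
Sum = 76.55
76.55 is ≥ 64.5 and < 82 → Merit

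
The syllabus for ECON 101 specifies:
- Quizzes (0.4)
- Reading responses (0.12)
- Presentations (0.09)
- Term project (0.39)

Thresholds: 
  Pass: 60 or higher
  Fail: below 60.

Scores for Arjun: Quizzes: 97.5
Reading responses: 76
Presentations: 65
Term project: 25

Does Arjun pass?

Weighted total:
  Quizzes 97.5 × 0.4 = 39
  Reading responses 76 × 0.12 = 9.12
  Presentations 65 × 0.09 = 5.85
  Term project 25 × 0.39 = 9.75
Sum = 63.72
63.72 ≥ 60 → Pass

Pass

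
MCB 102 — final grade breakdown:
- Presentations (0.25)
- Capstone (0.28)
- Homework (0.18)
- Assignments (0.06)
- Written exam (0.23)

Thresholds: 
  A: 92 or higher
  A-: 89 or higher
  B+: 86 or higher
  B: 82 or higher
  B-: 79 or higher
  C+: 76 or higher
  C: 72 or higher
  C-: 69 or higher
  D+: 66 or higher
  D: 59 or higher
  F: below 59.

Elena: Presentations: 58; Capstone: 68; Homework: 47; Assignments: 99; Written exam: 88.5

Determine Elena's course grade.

Weighted total:
  Presentations 58 × 0.25 = 14.5
  Capstone 68 × 0.28 = 19.04
  Homework 47 × 0.18 = 8.46
  Assignments 99 × 0.06 = 5.94
  Written exam 88.5 × 0.23 = 20.355
Sum = 68.295
68.295 is ≥ 66 and < 69 → D+

D+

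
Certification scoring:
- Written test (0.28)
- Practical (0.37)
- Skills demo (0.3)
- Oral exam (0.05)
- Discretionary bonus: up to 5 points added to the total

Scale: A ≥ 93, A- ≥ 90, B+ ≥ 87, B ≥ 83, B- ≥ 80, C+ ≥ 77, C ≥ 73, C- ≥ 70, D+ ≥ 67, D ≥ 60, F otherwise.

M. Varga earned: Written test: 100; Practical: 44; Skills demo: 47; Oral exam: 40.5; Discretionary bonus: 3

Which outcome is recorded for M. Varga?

D

Weighted total:
  Written test 100 × 0.28 = 28
  Practical 44 × 0.37 = 16.28
  Skills demo 47 × 0.3 = 14.1
  Oral exam 40.5 × 0.05 = 2.025
Sum = 60.405
Discretionary bonus: 60.405 + 3 = 63.405
63.405 is ≥ 60 and < 67 → D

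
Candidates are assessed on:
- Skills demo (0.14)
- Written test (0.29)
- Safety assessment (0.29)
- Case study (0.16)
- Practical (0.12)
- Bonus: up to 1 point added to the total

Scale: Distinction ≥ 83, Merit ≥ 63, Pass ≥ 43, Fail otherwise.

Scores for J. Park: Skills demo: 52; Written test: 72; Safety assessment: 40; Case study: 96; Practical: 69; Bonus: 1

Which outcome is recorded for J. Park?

Merit

Weighted total:
  Skills demo 52 × 0.14 = 7.28
  Written test 72 × 0.29 = 20.88
  Safety assessment 40 × 0.29 = 11.6
  Case study 96 × 0.16 = 15.36
  Practical 69 × 0.12 = 8.28
Sum = 63.4
Bonus: 63.4 + 1 = 64.4
64.4 is ≥ 63 and < 83 → Merit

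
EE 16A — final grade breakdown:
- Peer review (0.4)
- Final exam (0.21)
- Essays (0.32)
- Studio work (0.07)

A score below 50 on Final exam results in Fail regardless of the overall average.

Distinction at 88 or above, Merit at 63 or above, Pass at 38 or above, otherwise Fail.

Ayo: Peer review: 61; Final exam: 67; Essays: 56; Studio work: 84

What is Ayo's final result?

Final exam score 67 ≥ 50: minimum met.
Weighted total:
  Peer review 61 × 0.4 = 24.4
  Final exam 67 × 0.21 = 14.07
  Essays 56 × 0.32 = 17.92
  Studio work 84 × 0.07 = 5.88
Sum = 62.27
62.27 is ≥ 38 and < 63 → Pass

Pass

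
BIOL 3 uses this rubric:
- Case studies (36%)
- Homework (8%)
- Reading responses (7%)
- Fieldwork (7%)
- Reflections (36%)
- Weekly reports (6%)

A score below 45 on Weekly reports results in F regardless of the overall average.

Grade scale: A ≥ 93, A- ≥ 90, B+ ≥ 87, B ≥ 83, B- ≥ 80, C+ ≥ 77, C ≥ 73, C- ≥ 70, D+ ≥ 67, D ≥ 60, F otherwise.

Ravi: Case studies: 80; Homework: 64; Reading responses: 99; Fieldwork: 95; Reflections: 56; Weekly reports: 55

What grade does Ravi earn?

C-

Weekly reports score 55 ≥ 45: minimum met.
Weighted total:
  Case studies 80 × 0.36 = 28.8
  Homework 64 × 0.08 = 5.12
  Reading responses 99 × 0.07 = 6.93
  Fieldwork 95 × 0.07 = 6.65
  Reflections 56 × 0.36 = 20.16
  Weekly reports 55 × 0.06 = 3.3
Sum = 70.96
70.96 is ≥ 70 and < 73 → C-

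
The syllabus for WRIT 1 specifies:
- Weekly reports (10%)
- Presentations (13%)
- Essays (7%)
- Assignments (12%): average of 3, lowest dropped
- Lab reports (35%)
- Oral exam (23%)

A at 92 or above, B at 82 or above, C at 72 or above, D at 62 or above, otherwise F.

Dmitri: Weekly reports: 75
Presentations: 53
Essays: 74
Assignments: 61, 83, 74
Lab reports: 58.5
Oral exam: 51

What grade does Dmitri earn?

Assignments: drop 61 → average of remaining 2 = 157/2 = 78.5
Weighted total:
  Weekly reports 75 × 0.1 = 7.5
  Presentations 53 × 0.13 = 6.89
  Essays 74 × 0.07 = 5.18
  Assignments 78.5 × 0.12 = 9.42
  Lab reports 58.5 × 0.35 = 20.475
  Oral exam 51 × 0.23 = 11.73
Sum = 61.195
61.195 < 62 → F

F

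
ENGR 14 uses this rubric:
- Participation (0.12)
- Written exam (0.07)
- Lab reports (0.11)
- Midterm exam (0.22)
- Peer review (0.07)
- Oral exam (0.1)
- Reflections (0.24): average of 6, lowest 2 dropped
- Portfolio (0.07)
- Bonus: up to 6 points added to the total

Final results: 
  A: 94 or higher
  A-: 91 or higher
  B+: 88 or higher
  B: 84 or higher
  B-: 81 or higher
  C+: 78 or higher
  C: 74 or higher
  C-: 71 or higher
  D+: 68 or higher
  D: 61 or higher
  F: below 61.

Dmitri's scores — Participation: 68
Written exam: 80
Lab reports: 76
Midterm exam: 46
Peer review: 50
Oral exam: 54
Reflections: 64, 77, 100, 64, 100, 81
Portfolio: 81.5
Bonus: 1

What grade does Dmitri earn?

D+

Reflections: drop 64, 64 → average of remaining 4 = 358/4 = 89.5
Weighted total:
  Participation 68 × 0.12 = 8.16
  Written exam 80 × 0.07 = 5.6
  Lab reports 76 × 0.11 = 8.36
  Midterm exam 46 × 0.22 = 10.12
  Peer review 50 × 0.07 = 3.5
  Oral exam 54 × 0.1 = 5.4
  Reflections 89.5 × 0.24 = 21.48
  Portfolio 81.5 × 0.07 = 5.705
Sum = 68.325
Bonus: 68.325 + 1 = 69.325
69.325 is ≥ 68 and < 71 → D+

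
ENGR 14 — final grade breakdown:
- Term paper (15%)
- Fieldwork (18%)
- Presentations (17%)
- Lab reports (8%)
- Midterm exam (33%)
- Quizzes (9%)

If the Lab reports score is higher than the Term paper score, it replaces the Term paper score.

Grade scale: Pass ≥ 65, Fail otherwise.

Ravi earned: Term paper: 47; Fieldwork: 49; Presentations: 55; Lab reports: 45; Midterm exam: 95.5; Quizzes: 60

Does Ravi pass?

Pass

Lab reports (45) ≤ Term paper (47), so Term paper stays at 47.
Weighted total:
  Term paper 47 × 0.15 = 7.05
  Fieldwork 49 × 0.18 = 8.82
  Presentations 55 × 0.17 = 9.35
  Lab reports 45 × 0.08 = 3.6
  Midterm exam 95.5 × 0.33 = 31.515
  Quizzes 60 × 0.09 = 5.4
Sum = 65.735
65.735 ≥ 65 → Pass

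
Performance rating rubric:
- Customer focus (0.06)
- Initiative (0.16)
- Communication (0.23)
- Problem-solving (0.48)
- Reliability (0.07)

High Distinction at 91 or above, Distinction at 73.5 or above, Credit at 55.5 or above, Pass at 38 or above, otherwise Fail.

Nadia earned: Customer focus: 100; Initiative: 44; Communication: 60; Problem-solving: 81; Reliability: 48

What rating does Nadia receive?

Credit

Weighted total:
  Customer focus 100 × 0.06 = 6
  Initiative 44 × 0.16 = 7.04
  Communication 60 × 0.23 = 13.8
  Problem-solving 81 × 0.48 = 38.88
  Reliability 48 × 0.07 = 3.36
Sum = 69.08
69.08 is ≥ 55.5 and < 73.5 → Credit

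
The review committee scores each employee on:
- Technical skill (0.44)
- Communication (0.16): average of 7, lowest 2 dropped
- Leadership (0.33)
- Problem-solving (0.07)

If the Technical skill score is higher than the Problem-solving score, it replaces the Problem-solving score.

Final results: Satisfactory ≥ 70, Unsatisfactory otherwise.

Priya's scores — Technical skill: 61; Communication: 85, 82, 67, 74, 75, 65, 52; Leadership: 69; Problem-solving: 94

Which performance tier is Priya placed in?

Unsatisfactory

Communication: drop 52, 65 → average of remaining 5 = 383/5 = 76.6
Technical skill (61) ≤ Problem-solving (94), so Problem-solving stays at 94.
Weighted total:
  Technical skill 61 × 0.44 = 26.84
  Communication 76.6 × 0.16 = 12.256
  Leadership 69 × 0.33 = 22.77
  Problem-solving 94 × 0.07 = 6.58
Sum = 68.446
68.446 < 70 → Unsatisfactory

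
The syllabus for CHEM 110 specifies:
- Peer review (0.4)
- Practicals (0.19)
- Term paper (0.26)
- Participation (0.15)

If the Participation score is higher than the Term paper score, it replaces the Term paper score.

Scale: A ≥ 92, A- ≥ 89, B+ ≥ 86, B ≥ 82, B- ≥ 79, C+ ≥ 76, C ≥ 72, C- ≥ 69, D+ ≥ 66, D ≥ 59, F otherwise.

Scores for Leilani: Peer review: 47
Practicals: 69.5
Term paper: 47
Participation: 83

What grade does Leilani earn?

D+

Participation (83) > Term paper (47), so Term paper counts as 83.
Weighted total:
  Peer review 47 × 0.4 = 18.8
  Practicals 69.5 × 0.19 = 13.205
  Term paper 83 × 0.26 = 21.58
  Participation 83 × 0.15 = 12.45
Sum = 66.035
66.035 is ≥ 66 and < 69 → D+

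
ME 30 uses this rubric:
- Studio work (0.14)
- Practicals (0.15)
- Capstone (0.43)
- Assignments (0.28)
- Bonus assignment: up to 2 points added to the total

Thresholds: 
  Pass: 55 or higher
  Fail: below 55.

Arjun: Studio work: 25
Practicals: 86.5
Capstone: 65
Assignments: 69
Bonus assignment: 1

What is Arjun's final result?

Weighted total:
  Studio work 25 × 0.14 = 3.5
  Practicals 86.5 × 0.15 = 12.975
  Capstone 65 × 0.43 = 27.95
  Assignments 69 × 0.28 = 19.32
Sum = 63.745
Bonus assignment: 63.745 + 1 = 64.745
64.745 ≥ 55 → Pass

Pass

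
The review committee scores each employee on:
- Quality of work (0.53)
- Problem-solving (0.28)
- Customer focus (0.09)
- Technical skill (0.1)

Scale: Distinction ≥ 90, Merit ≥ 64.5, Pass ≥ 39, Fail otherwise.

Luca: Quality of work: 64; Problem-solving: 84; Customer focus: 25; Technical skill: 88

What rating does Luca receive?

Merit

Weighted total:
  Quality of work 64 × 0.53 = 33.92
  Problem-solving 84 × 0.28 = 23.52
  Customer focus 25 × 0.09 = 2.25
  Technical skill 88 × 0.1 = 8.8
Sum = 68.49
68.49 is ≥ 64.5 and < 90 → Merit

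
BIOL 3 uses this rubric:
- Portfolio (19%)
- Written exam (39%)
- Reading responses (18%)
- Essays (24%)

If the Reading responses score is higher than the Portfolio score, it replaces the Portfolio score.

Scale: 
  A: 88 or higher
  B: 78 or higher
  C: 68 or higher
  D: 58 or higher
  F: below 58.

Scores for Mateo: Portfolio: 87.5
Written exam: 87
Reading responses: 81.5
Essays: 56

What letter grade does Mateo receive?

Reading responses (81.5) ≤ Portfolio (87.5), so Portfolio stays at 87.5.
Weighted total:
  Portfolio 87.5 × 0.19 = 16.625
  Written exam 87 × 0.39 = 33.93
  Reading responses 81.5 × 0.18 = 14.67
  Essays 56 × 0.24 = 13.44
Sum = 78.665
78.665 is ≥ 78 and < 88 → B

B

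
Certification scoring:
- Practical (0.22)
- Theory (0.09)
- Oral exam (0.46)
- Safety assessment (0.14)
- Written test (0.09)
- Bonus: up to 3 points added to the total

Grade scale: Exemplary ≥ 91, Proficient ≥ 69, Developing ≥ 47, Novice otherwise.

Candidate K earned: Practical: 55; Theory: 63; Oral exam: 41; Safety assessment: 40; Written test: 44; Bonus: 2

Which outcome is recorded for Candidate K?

Developing

Weighted total:
  Practical 55 × 0.22 = 12.1
  Theory 63 × 0.09 = 5.67
  Oral exam 41 × 0.46 = 18.86
  Safety assessment 40 × 0.14 = 5.6
  Written test 44 × 0.09 = 3.96
Sum = 46.19
Bonus: 46.19 + 2 = 48.19
48.19 is ≥ 47 and < 69 → Developing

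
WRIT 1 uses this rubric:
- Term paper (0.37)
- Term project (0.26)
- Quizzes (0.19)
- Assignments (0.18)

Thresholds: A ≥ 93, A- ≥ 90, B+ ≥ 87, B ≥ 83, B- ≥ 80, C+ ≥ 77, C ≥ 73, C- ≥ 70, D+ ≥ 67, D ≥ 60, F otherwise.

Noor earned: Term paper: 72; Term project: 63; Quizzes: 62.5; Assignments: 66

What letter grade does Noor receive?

D

Weighted total:
  Term paper 72 × 0.37 = 26.64
  Term project 63 × 0.26 = 16.38
  Quizzes 62.5 × 0.19 = 11.875
  Assignments 66 × 0.18 = 11.88
Sum = 66.775
66.775 is ≥ 60 and < 67 → D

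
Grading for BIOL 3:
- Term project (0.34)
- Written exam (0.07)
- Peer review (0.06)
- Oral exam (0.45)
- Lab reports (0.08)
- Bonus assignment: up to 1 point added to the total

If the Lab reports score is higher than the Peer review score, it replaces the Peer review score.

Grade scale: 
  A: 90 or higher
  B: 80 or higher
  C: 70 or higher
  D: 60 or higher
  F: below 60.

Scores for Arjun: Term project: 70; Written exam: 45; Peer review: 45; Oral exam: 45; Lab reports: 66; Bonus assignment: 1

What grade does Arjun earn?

Lab reports (66) > Peer review (45), so Peer review counts as 66.
Weighted total:
  Term project 70 × 0.34 = 23.8
  Written exam 45 × 0.07 = 3.15
  Peer review 66 × 0.06 = 3.96
  Oral exam 45 × 0.45 = 20.25
  Lab reports 66 × 0.08 = 5.28
Sum = 56.44
Bonus assignment: 56.44 + 1 = 57.44
57.44 < 60 → F

F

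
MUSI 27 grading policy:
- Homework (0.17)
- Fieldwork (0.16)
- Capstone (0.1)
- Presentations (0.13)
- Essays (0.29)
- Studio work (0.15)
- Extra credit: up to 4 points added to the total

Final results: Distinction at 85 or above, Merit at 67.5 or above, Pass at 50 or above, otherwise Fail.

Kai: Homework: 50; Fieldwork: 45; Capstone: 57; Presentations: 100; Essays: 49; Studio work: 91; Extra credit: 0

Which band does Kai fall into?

Pass

Weighted total:
  Homework 50 × 0.17 = 8.5
  Fieldwork 45 × 0.16 = 7.2
  Capstone 57 × 0.1 = 5.7
  Presentations 100 × 0.13 = 13
  Essays 49 × 0.29 = 14.21
  Studio work 91 × 0.15 = 13.65
Sum = 62.26
Extra credit: 62.26 + 0 = 62.26
62.26 is ≥ 50 and < 67.5 → Pass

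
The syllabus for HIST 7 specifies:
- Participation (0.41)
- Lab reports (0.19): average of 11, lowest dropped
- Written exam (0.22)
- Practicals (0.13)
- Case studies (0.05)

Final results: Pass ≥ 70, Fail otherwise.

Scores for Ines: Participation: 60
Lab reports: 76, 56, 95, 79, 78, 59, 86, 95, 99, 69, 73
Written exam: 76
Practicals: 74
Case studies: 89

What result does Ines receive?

Pass

Lab reports: drop 56 → average of remaining 10 = 809/10 = 80.9
Weighted total:
  Participation 60 × 0.41 = 24.6
  Lab reports 80.9 × 0.19 = 15.371
  Written exam 76 × 0.22 = 16.72
  Practicals 74 × 0.13 = 9.62
  Case studies 89 × 0.05 = 4.45
Sum = 70.761
70.761 ≥ 70 → Pass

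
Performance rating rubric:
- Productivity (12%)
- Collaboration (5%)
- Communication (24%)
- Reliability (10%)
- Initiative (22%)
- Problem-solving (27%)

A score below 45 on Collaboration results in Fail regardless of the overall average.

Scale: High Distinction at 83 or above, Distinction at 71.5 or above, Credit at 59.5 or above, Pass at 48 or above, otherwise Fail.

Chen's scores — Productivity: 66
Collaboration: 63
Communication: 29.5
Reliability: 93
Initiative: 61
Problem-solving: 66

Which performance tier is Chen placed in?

Collaboration score 63 ≥ 45: minimum met.
Weighted total:
  Productivity 66 × 0.12 = 7.92
  Collaboration 63 × 0.05 = 3.15
  Communication 29.5 × 0.24 = 7.08
  Reliability 93 × 0.1 = 9.3
  Initiative 61 × 0.22 = 13.42
  Problem-solving 66 × 0.27 = 17.82
Sum = 58.69
58.69 is ≥ 48 and < 59.5 → Pass

Pass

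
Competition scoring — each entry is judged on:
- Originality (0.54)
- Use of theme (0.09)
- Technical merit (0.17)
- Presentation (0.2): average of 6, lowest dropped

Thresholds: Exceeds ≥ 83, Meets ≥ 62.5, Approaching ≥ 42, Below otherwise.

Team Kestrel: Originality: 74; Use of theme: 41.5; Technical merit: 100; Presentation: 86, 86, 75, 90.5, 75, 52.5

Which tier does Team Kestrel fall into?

Meets

Presentation: drop 52.5 → average of remaining 5 = 412.5/5 = 82.5
Weighted total:
  Originality 74 × 0.54 = 39.96
  Use of theme 41.5 × 0.09 = 3.735
  Technical merit 100 × 0.17 = 17
  Presentation 82.5 × 0.2 = 16.5
Sum = 77.195
77.195 is ≥ 62.5 and < 83 → Meets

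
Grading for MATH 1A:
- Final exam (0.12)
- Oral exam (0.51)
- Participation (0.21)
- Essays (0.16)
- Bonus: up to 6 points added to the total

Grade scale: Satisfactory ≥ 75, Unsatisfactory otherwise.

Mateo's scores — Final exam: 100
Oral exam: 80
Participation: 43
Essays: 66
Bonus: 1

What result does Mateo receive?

Weighted total:
  Final exam 100 × 0.12 = 12
  Oral exam 80 × 0.51 = 40.8
  Participation 43 × 0.21 = 9.03
  Essays 66 × 0.16 = 10.56
Sum = 72.39
Bonus: 72.39 + 1 = 73.39
73.39 < 75 → Unsatisfactory

Unsatisfactory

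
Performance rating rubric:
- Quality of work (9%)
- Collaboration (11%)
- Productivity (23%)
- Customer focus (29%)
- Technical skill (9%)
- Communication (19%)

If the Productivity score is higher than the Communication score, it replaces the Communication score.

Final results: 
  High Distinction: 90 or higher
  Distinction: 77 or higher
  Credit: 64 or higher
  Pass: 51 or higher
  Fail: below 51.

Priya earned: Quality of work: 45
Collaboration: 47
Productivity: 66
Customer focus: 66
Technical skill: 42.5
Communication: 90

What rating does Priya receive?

Credit

Productivity (66) ≤ Communication (90), so Communication stays at 90.
Weighted total:
  Quality of work 45 × 0.09 = 4.05
  Collaboration 47 × 0.11 = 5.17
  Productivity 66 × 0.23 = 15.18
  Customer focus 66 × 0.29 = 19.14
  Technical skill 42.5 × 0.09 = 3.825
  Communication 90 × 0.19 = 17.1
Sum = 64.465
64.465 is ≥ 64 and < 77 → Credit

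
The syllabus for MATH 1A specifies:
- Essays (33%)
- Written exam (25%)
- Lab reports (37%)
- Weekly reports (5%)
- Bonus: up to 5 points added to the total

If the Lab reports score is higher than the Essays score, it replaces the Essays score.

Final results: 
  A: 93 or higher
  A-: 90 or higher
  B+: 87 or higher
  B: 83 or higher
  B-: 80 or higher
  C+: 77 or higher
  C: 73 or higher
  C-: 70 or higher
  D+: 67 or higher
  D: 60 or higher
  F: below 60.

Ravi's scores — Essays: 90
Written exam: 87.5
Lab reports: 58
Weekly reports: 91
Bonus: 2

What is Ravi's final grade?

Lab reports (58) ≤ Essays (90), so Essays stays at 90.
Weighted total:
  Essays 90 × 0.33 = 29.7
  Written exam 87.5 × 0.25 = 21.875
  Lab reports 58 × 0.37 = 21.46
  Weekly reports 91 × 0.05 = 4.55
Sum = 77.585
Bonus: 77.585 + 2 = 79.585
79.585 is ≥ 77 and < 80 → C+

C+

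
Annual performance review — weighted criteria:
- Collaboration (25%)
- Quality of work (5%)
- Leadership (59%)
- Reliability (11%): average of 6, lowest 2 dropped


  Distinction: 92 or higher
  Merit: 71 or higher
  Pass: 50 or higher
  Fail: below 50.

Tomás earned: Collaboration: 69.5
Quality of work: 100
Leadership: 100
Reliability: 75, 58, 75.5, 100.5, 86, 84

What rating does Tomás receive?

Reliability: drop 58, 75 → average of remaining 4 = 346/4 = 86.5
Weighted total:
  Collaboration 69.5 × 0.25 = 17.375
  Quality of work 100 × 0.05 = 5
  Leadership 100 × 0.59 = 59
  Reliability 86.5 × 0.11 = 9.515
Sum = 90.89
90.89 is ≥ 71 and < 92 → Merit

Merit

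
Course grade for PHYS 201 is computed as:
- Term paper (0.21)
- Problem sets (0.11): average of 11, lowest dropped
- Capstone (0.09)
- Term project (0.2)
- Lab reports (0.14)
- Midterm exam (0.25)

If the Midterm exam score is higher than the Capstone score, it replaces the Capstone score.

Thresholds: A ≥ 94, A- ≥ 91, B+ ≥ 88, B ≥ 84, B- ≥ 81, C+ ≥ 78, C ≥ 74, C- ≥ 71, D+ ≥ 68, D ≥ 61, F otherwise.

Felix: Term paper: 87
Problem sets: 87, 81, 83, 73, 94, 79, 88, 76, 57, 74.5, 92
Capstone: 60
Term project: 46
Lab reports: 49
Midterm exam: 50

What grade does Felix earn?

Problem sets: drop 57 → average of remaining 10 = 827.5/10 = 82.75
Midterm exam (50) ≤ Capstone (60), so Capstone stays at 60.
Weighted total:
  Term paper 87 × 0.21 = 18.27
  Problem sets 82.75 × 0.11 = 9.1025
  Capstone 60 × 0.09 = 5.4
  Term project 46 × 0.2 = 9.2
  Lab reports 49 × 0.14 = 6.86
  Midterm exam 50 × 0.25 = 12.5
Sum = 61.3325
61.3325 is ≥ 61 and < 68 → D

D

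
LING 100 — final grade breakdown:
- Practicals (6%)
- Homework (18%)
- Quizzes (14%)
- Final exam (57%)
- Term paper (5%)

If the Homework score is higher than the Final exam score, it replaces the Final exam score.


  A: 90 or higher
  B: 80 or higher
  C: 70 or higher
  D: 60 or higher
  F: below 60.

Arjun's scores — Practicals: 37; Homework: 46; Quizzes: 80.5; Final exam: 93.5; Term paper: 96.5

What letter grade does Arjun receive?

C

Homework (46) ≤ Final exam (93.5), so Final exam stays at 93.5.
Weighted total:
  Practicals 37 × 0.06 = 2.22
  Homework 46 × 0.18 = 8.28
  Quizzes 80.5 × 0.14 = 11.27
  Final exam 93.5 × 0.57 = 53.295
  Term paper 96.5 × 0.05 = 4.825
Sum = 79.89
79.89 is ≥ 70 and < 80 → C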